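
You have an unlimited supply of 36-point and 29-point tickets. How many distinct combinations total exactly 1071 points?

Need nonnegative integers with 36j + 29k = 1071.
gcd(36, 29) = 1, and 36·(-4) + 29·(5) = 1.
So (j₀, k₀) = (-4284, 5355); general j = -4284 + 29t, k = 5355 - 36t.
j ≥ 0 ⇒ t ≥ 148; k ≥ 0 ⇒ t ≤ 148. That's 1 value of t.

1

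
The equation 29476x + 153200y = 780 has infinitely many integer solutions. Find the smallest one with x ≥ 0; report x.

11055

gcd(153200, 29476) = 4.
4 divides 780, so solutions exist.
By Bézout, 29476·(-9371) + 153200·(1803) = 4.
Scale by 780/4 = 195: (x₀, y₀) = (-1827345, 351585).
General solution: x = -1827345 + 38300t, y = 351585 - 7369t for integer t.
x ≥ 0: smallest is -1827345 mod 38300 = 11055 (at t = 48), with y = -2127.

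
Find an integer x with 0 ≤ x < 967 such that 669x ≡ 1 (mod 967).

159

gcd(967, 669) = 1.
By Bézout, 669*(159) + 967*(-110) = 1.
So 669*159 ≡ 1 (mod 967), and 159 mod 967 = 159.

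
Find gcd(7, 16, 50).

gcd(16, 7):
  16 = 2·7 + 2
  7 = 3·2 + 1
  2 = 2·1
so gcd(16, 7) = 1.
gcd(1, 50) = 1.

1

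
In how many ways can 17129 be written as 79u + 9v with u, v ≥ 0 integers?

gcd(79, 9) = 1  (79 = 8·9 + 7, 9 = 1·7 + 2, 7 = 3·2 + 1, 2 = 2·1).
Back-substituting, 79·(4) + 9·(-35) = 1.
Scale by 17129: one solution is (68516, -599515). Reduce u mod 9: (8, 1833).
General: u = 8 + 9t, v = 1833 - 79t.
u ≥ 0 ⇒ t ≥ 0; v ≥ 0 ⇒ t ≤ 23. So t ∈ [0, 23]: 24 solutions.

24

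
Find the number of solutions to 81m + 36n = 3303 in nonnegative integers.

10

gcd(81, 36) = 9.
By Bézout, 81·(1) + 36·(-2) = 9.
One solution: (3, 85).
General: m = 3 + 4t, n = 85 - 9t.
m ≥ 0 ⇒ t ≥ 0; n ≥ 0 ⇒ t ≤ 9. So t ∈ [0, 9]: 10 solutions.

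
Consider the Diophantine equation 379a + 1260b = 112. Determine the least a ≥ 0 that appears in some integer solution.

868

gcd(1260, 379):
  1260 = 3*379 + 123
  379 = 3*123 + 10
  123 = 12*10 + 3
  10 = 3*3 + 1
  3 = 3*1
so gcd(1260, 379) = 1.
1 divides 112, so solutions exist.
Back-substitute for Bézout coefficients:
  1 = 10 - 3*3
  ... = 379*(379) + 1260*(-114)
Scale by 112/1 = 112: (a₀, b₀) = (42448, -12768).
General solution: a = 42448 + 1260t, b = -12768 - 379t for integer t.
a ≥ 0: smallest is 42448 mod 1260 = 868 (at t = -33), with b = -261.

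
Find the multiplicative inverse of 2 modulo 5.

3

gcd(5, 2) = 1  (5 = 2*2 + 1, 2 = 2*1).
Back-substituting, 2*(-2) + 5*(1) = 1.
So 2*-2 ≡ 1 (mod 5), and -2 mod 5 = 3.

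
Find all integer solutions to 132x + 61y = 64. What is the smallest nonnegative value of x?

gcd(132, 61) = 1  (132 = 2*61 + 10, 61 = 6*10 + 1, 10 = 10*1).
1 divides 64, so solutions exist.
Back-substituting, 132*(-6) + 61*(13) = 1.
Scale by 64/1 = 64: (x₀, y₀) = (-384, 832).
General solution: x = -384 + 61t, y = 832 - 132t for integer t.
x ≥ 0: smallest is -384 mod 61 = 43 (at t = 7), with y = -92.

43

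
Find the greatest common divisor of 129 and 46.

gcd(129, 46):
  129 = 2*46 + 37
  46 = 1*37 + 9
  37 = 4*9 + 1
  9 = 9*1
so gcd(129, 46) = 1.

1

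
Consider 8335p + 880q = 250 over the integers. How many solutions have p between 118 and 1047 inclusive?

6

gcd(8335, 880) = 5  (8335 = 9×880 + 415, 880 = 2×415 + 50, 415 = 8×50 + 15, 50 = 3×15 + 5, 15 = 3×5).
Back-substituting, 8335×(-53) + 880×(502) = 5.
Scale by 50: particular solution (-2650, 25100); reduce p mod 176: (166, -1572).
General solution: p = 166 + 176t, q = -1572 - 1667t for integer t.
118 ≤ 166 + 176t ≤ 1047 gives t ∈ [0, 5], which is 6 values.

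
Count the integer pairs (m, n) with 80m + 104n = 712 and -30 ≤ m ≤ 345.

29

gcd(104, 80):
  104 = 1·80 + 24
  80 = 3·24 + 8
  24 = 3·8
so gcd(104, 80) = 8.
Back-substitute for Bézout coefficients:
  8 = 80 - 3·24
  ... = 80·(4) + 104·(-3)
Scale by 89: particular solution (356, -267); reduce m mod 13: (5, 3).
General solution: m = 5 + 13t, n = 3 - 10t for integer t.
-30 ≤ 5 + 13t ≤ 345 gives t ∈ [-2, 26], which is 29 values.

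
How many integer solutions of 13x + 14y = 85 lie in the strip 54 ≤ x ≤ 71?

gcd(14, 13) = 1.
By Bézout, 13×(-1) + 14×(1) = 1.
Particular solution: (13, -6).
General solution: x = 13 + 14t, y = -6 - 13t for integer t.
54 ≤ 13 + 14t ≤ 71 gives t ∈ [3, 4], which is 2 values.

2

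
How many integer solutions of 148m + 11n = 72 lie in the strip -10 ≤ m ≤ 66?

7

gcd(148, 11) = 1.
By Bézout, 148·(-2) + 11·(27) = 1.
Particular solution: (10, -128).
General solution: m = 10 + 11t, n = -128 - 148t for integer t.
-10 ≤ 10 + 11t ≤ 66 gives t ∈ [-1, 5], which is 7 values.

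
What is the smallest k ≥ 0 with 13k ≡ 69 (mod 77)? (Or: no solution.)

29

gcd(77, 13) = 1  (77 = 5*13 + 12, 13 = 1*12 + 1, 12 = 12*1).
1 divides 69, so solutions exist.
Back-substituting, 13*(6) + 77*(-1) = 1.
So 13*(6) ≡ 1 (mod 77); multiply by 69: k ≡ 414 (mod 77).
Smallest nonnegative: k = 414 mod 77 = 29.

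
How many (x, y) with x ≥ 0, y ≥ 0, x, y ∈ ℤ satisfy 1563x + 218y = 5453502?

16

gcd(1563, 218) = 1  (1563 = 7×218 + 37, 218 = 5×37 + 33, 37 = 1×33 + 4, 33 = 8×4 + 1, 4 = 4×1).
Back-substituting, 1563×(-53) + 218×(380) = 1.
Scale by 5453502: one solution is (-289035606, 2072330760). Reduce x mod 218: (130, 24084).
General: x = 130 + 218t, y = 24084 - 1563t.
x ≥ 0 ⇒ t ≥ 0; y ≥ 0 ⇒ t ≤ 15. So t ∈ [0, 15]: 16 solutions.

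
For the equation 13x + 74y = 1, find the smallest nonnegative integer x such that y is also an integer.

gcd(74, 13) = 1  (74 = 5·13 + 9, 13 = 1·9 + 4, 9 = 2·4 + 1, 4 = 4·1).
1 divides 1, so solutions exist.
Back-substituting, 13·(-17) + 74·(3) = 1.
Scale by 1/1 = 1: (x₀, y₀) = (-17, 3).
General solution: x = -17 + 74t, y = 3 - 13t for integer t.
x ≥ 0: smallest is -17 mod 74 = 57 (at t = 1), with y = -10.

57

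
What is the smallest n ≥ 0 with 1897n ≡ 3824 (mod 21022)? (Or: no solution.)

678

gcd(21022, 1897) = 1  (21022 = 11*1897 + 155, 1897 = 12*155 + 37, 155 = 4*37 + 7, 37 = 5*7 + 2, 7 = 3*2 + 1, 2 = 2*1).
1 divides 3824, so solutions exist.
Back-substituting, 1897*(-9087) + 21022*(820) = 1.
So 1897*(-9087) ≡ 1 (mod 21022); multiply by 3824: n ≡ -34748688 (mod 21022).
Smallest nonnegative: n = -34748688 mod 21022 = 678.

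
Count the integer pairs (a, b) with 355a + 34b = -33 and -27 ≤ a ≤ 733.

gcd(355, 34) = 1.
By Bézout, 355·(-9) + 34·(94) = 1.
Particular solution: (25, -262).
General solution: a = 25 + 34t, b = -262 - 355t for integer t.
-27 ≤ 25 + 34t ≤ 733 gives t ∈ [-1, 20], which is 22 values.

22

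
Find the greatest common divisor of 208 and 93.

gcd(208, 93):
  208 = 2*93 + 22
  93 = 4*22 + 5
  22 = 4*5 + 2
  5 = 2*2 + 1
  2 = 2*1
so gcd(208, 93) = 1.

1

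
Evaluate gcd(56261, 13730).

1

gcd(56261, 13730):
  56261 = 4·13730 + 1341
  13730 = 10·1341 + 320
  1341 = 4·320 + 61
  320 = 5·61 + 15
  61 = 4·15 + 1
  15 = 15·1
so gcd(56261, 13730) = 1.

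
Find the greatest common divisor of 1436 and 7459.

1

gcd(7459, 1436) = 1  (7459 = 5×1436 + 279, 1436 = 5×279 + 41, 279 = 6×41 + 33, 41 = 1×33 + 8, 33 = 4×8 + 1, 8 = 8×1).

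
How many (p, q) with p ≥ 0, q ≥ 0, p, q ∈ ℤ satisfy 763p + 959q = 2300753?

gcd(959, 763) = 7.
By Bézout, 763*(44) + 959*(-35) = 7.
One solution: (19, 2384).
General: p = 19 + 137t, q = 2384 - 109t.
p ≥ 0 ⇒ t ≥ 0; q ≥ 0 ⇒ t ≤ 21. So t ∈ [0, 21]: 22 solutions.

22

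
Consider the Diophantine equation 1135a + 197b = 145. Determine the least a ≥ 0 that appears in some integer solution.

152

gcd(1135, 197) = 1  (1135 = 5·197 + 150, 197 = 1·150 + 47, 150 = 3·47 + 9, 47 = 5·9 + 2, 9 = 4·2 + 1, 2 = 2·1).
1 divides 145, so solutions exist.
Back-substituting, 1135·(88) + 197·(-507) = 1.
Scale by 145/1 = 145: (a₀, b₀) = (12760, -73515).
General solution: a = 12760 + 197t, b = -73515 - 1135t for integer t.
a ≥ 0: smallest is 12760 mod 197 = 152 (at t = -64), with b = -875.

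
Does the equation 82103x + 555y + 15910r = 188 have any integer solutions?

no

gcd(82103, 555) = 37  (82103 = 147*555 + 518, 555 = 1*518 + 37, 518 = 14*37).
gcd(37, 15910) = 37.
37 does not divide 188 (remainder 3), so no integer solutions.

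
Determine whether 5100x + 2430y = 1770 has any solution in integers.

yes

gcd(5100, 2430) = 30.
30 divides 1770, so integer solutions exist.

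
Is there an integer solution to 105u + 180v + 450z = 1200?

yes

gcd(180, 105) = 15.
gcd(15, 450) = 15.
15 divides 1200, so integer solutions exist.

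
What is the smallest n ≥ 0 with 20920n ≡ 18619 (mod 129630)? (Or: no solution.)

no solution

gcd(129630, 20920):
  129630 = 6×20920 + 4110
  20920 = 5×4110 + 370
  4110 = 11×370 + 40
  370 = 9×40 + 10
  40 = 4×10
so gcd(129630, 20920) = 10.
10 does not divide 18619, so the congruence has no solution.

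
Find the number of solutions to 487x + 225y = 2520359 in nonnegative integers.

23

gcd(487, 225) = 1  (487 = 2·225 + 37, 225 = 6·37 + 3, 37 = 12·3 + 1, 3 = 3·1).
Back-substituting, 487·(73) + 225·(-158) = 1.
Scale by 2520359: one solution is (183986207, -398216722). Reduce x mod 225: (107, 10970).
General: x = 107 + 225t, y = 10970 - 487t.
x ≥ 0 ⇒ t ≥ 0; y ≥ 0 ⇒ t ≤ 22. So t ∈ [0, 22]: 23 solutions.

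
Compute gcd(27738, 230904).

gcd(230904, 27738):
  230904 = 8·27738 + 9000
  27738 = 3·9000 + 738
  9000 = 12·738 + 144
  738 = 5·144 + 18
  144 = 8·18
so gcd(230904, 27738) = 18.

18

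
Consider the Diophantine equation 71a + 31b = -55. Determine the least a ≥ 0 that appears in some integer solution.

18

gcd(71, 31) = 1  (71 = 2*31 + 9, 31 = 3*9 + 4, 9 = 2*4 + 1, 4 = 4*1).
1 divides -55, so solutions exist.
Back-substituting, 71*(7) + 31*(-16) = 1.
Scale by -55/1 = -55: (a₀, b₀) = (-385, 880).
General solution: a = -385 + 31t, b = 880 - 71t for integer t.
a ≥ 0: smallest is -385 mod 31 = 18 (at t = 13), with b = -43.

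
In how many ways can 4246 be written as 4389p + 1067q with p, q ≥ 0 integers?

0

gcd(4389, 1067) = 11  (4389 = 4*1067 + 121, 1067 = 8*121 + 99, 121 = 1*99 + 22, 99 = 4*22 + 11, 22 = 2*11).
Back-substituting, 4389*(-44) + 1067*(181) = 11.
Scale by 386: one solution is (-16984, 69866). Reduce p mod 97: (88, -358).
General: p = 88 + 97t, q = -358 - 399t.
p ≥ 0 ⇒ t ≥ 0; q ≥ 0 ⇒ t ≤ -1. So t ∈ [0, -1]: 0 solutions.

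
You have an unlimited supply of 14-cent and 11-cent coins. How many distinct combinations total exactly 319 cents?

Need nonnegative integers with 14j + 11k = 319.
gcd(14, 11) = 1, and 14·(4) + 11·(-5) = 1.
So (j₀, k₀) = (1276, -1595); general j = 1276 + 11t, k = -1595 - 14t.
j ≥ 0 ⇒ t ≥ -116; k ≥ 0 ⇒ t ≤ -114. That's 3 values of t.

3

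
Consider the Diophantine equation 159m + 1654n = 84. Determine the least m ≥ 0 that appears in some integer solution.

1124

gcd(1654, 159):
  1654 = 10·159 + 64
  159 = 2·64 + 31
  64 = 2·31 + 2
  31 = 15·2 + 1
  2 = 2·1
so gcd(1654, 159) = 1.
1 divides 84, so solutions exist.
Back-substitute for Bézout coefficients:
  1 = 31 - 15·2
  ... = 159·(801) + 1654·(-77)
Scale by 84/1 = 84: (m₀, n₀) = (67284, -6468).
General solution: m = 67284 + 1654t, n = -6468 - 159t for integer t.
m ≥ 0: smallest is 67284 mod 1654 = 1124 (at t = -40), with n = -108.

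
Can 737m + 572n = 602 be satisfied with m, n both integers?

no

gcd(737, 572) = 11  (737 = 1×572 + 165, 572 = 3×165 + 77, 165 = 2×77 + 11, 77 = 7×11).
11 does not divide 602 (remainder 8), so no integer solutions.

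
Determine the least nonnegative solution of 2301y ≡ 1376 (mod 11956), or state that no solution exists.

5976

gcd(11956, 2301) = 1.
1 divides 1376, so solutions exist.
By Bézout, 2301*(-1299) + 11956*(250) = 1.
So 2301*(-1299) ≡ 1 (mod 11956); multiply by 1376: y ≡ -1787424 (mod 11956).
Smallest nonnegative: y = -1787424 mod 11956 = 5976.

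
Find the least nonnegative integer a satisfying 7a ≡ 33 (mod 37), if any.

10

gcd(37, 7) = 1.
1 divides 33, so solutions exist.
By Bézout, 7*(16) + 37*(-3) = 1.
So 7*(16) ≡ 1 (mod 37); multiply by 33: a ≡ 528 (mod 37).
Smallest nonnegative: a = 528 mod 37 = 10.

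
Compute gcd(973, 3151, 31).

gcd(3151, 973) = 1  (3151 = 3×973 + 232, 973 = 4×232 + 45, 232 = 5×45 + 7, 45 = 6×7 + 3, 7 = 2×3 + 1, 3 = 3×1).
gcd(1, 31) = 1.

1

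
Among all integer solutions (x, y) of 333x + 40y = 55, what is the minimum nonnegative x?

35

gcd(333, 40) = 1  (333 = 8·40 + 13, 40 = 3·13 + 1, 13 = 13·1).
1 divides 55, so solutions exist.
Back-substituting, 333·(-3) + 40·(25) = 1.
Scale by 55/1 = 55: (x₀, y₀) = (-165, 1375).
General solution: x = -165 + 40t, y = 1375 - 333t for integer t.
x ≥ 0: smallest is -165 mod 40 = 35 (at t = 5), with y = -290.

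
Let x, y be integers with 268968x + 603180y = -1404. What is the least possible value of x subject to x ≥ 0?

gcd(603180, 268968) = 12  (603180 = 2·268968 + 65244, 268968 = 4·65244 + 7992, 65244 = 8·7992 + 1308, 7992 = 6·1308 + 144, 1308 = 9·144 + 12, 144 = 12·12).
12 divides -1404, so solutions exist.
Back-substituting, 268968·(-4151) + 603180·(1851) = 12.
Scale by -1404/12 = -117: (x₀, y₀) = (485667, -216567).
General solution: x = 485667 + 50265t, y = -216567 - 22414t for integer t.
x ≥ 0: smallest is 485667 mod 50265 = 33282 (at t = -9), with y = -14841.

33282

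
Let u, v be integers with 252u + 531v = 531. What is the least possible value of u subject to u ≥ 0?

gcd(531, 252) = 9.
9 divides 531, so solutions exist.
By Bézout, 252*(19) + 531*(-9) = 9.
Scale by 531/9 = 59: (u₀, v₀) = (1121, -531).
General solution: u = 1121 + 59t, v = -531 - 28t for integer t.
u ≥ 0: smallest is 1121 mod 59 = 0 (at t = -19), with v = 1.

0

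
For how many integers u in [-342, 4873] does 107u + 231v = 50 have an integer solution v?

23

gcd(231, 107):
  231 = 2×107 + 17
  107 = 6×17 + 5
  17 = 3×5 + 2
  5 = 2×2 + 1
  2 = 2×1
so gcd(231, 107) = 1.
Back-substitute for Bézout coefficients:
  1 = 5 - 2×2
  ... = 107×(95) + 231×(-44)
Scale by 50: particular solution (4750, -2200); reduce u mod 231: (130, -60).
General solution: u = 130 + 231t, v = -60 - 107t for integer t.
-342 ≤ 130 + 231t ≤ 4873 gives t ∈ [-2, 20], which is 23 values.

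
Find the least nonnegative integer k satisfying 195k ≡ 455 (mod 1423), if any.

951

gcd(1423, 195) = 1.
1 divides 455, so solutions exist.
By Bézout, 195*(-270) + 1423*(37) = 1.
So 195*(-270) ≡ 1 (mod 1423); multiply by 455: k ≡ -122850 (mod 1423).
Smallest nonnegative: k = -122850 mod 1423 = 951.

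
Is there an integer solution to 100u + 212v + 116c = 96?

gcd(212, 100) = 4  (212 = 2×100 + 12, 100 = 8×12 + 4, 12 = 3×4).
gcd(4, 116) = 4.
4 divides 96, so integer solutions exist.

yes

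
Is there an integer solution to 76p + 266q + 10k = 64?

yes

gcd(266, 76) = 38.
gcd(38, 10) = 2.
2 divides 64, so integer solutions exist.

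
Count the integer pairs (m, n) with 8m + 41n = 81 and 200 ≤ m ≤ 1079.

22

gcd(41, 8):
  41 = 5*8 + 1
  8 = 8*1
so gcd(41, 8) = 1.
Back-substitute for Bézout coefficients:
  1 = 41 - 5*8
  ... = 8*(-5) + 41*(1)
Scale by 81: particular solution (-405, 81); reduce m mod 41: (5, 1).
General solution: m = 5 + 41t, n = 1 - 8t for integer t.
200 ≤ 5 + 41t ≤ 1079 gives t ∈ [5, 26], which is 22 values.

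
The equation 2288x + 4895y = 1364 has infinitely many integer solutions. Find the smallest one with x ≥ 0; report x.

283

gcd(4895, 2288) = 11  (4895 = 2×2288 + 319, 2288 = 7×319 + 55, 319 = 5×55 + 44, 55 = 1×44 + 11, 44 = 4×11).
11 divides 1364, so solutions exist.
Back-substituting, 2288×(92) + 4895×(-43) = 11.
Scale by 1364/11 = 124: (x₀, y₀) = (11408, -5332).
General solution: x = 11408 + 445t, y = -5332 - 208t for integer t.
x ≥ 0: smallest is 11408 mod 445 = 283 (at t = -25), with y = -132.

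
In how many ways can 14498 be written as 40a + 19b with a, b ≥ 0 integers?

19

gcd(40, 19) = 1.
By Bézout, 40*(-9) + 19*(19) = 1.
One solution: (10, 742).
General: a = 10 + 19t, b = 742 - 40t.
a ≥ 0 ⇒ t ≥ 0; b ≥ 0 ⇒ t ≤ 18. So t ∈ [0, 18]: 19 solutions.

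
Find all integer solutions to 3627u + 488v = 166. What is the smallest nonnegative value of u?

202

gcd(3627, 488) = 1  (3627 = 7×488 + 211, 488 = 2×211 + 66, 211 = 3×66 + 13, 66 = 5×13 + 1, 13 = 13×1).
1 divides 166, so solutions exist.
Back-substituting, 3627×(-37) + 488×(275) = 1.
Scale by 166/1 = 166: (u₀, v₀) = (-6142, 45650).
General solution: u = -6142 + 488t, v = 45650 - 3627t for integer t.
u ≥ 0: smallest is -6142 mod 488 = 202 (at t = 13), with v = -1501.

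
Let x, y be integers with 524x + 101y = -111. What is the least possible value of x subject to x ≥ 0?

42

gcd(524, 101):
  524 = 5*101 + 19
  101 = 5*19 + 6
  19 = 3*6 + 1
  6 = 6*1
so gcd(524, 101) = 1.
1 divides -111, so solutions exist.
Back-substitute for Bézout coefficients:
  1 = 19 - 3*6
  ... = 524*(16) + 101*(-83)
Scale by -111/1 = -111: (x₀, y₀) = (-1776, 9213).
General solution: x = -1776 + 101t, y = 9213 - 524t for integer t.
x ≥ 0: smallest is -1776 mod 101 = 42 (at t = 18), with y = -219.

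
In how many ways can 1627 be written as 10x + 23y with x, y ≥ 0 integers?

gcd(23, 10) = 1.
By Bézout, 10×(7) + 23×(-3) = 1.
One solution: (4, 69).
General: x = 4 + 23t, y = 69 - 10t.
x ≥ 0 ⇒ t ≥ 0; y ≥ 0 ⇒ t ≤ 6. So t ∈ [0, 6]: 7 solutions.

7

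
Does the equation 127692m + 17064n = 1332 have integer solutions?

gcd(127692, 17064) = 36  (127692 = 7×17064 + 8244, 17064 = 2×8244 + 576, 8244 = 14×576 + 180, 576 = 3×180 + 36, 180 = 5×36).
36 divides 1332, so integer solutions exist.

yes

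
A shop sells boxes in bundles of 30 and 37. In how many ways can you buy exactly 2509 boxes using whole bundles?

3

Need nonnegative integers with 30j + 37k = 2509.
gcd(30, 37) = 1, and 30·(-16) + 37·(13) = 1.
So (j₀, k₀) = (-40144, 32617); general j = -40144 + 37t, k = 32617 - 30t.
j ≥ 0 ⇒ t ≥ 1085; k ≥ 0 ⇒ t ≤ 1087. That's 3 values of t.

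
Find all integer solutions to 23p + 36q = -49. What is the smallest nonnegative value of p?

gcd(36, 23):
  36 = 1·23 + 13
  23 = 1·13 + 10
  13 = 1·10 + 3
  10 = 3·3 + 1
  3 = 3·1
so gcd(36, 23) = 1.
1 divides -49, so solutions exist.
Back-substitute for Bézout coefficients:
  1 = 10 - 3·3
  ... = 23·(11) + 36·(-7)
Scale by -49/1 = -49: (p₀, q₀) = (-539, 343).
General solution: p = -539 + 36t, q = 343 - 23t for integer t.
p ≥ 0: smallest is -539 mod 36 = 1 (at t = 15), with q = -2.

1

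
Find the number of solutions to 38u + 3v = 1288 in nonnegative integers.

gcd(38, 3) = 1.
By Bézout, 38×(-1) + 3×(13) = 1.
One solution: (2, 404).
General: u = 2 + 3t, v = 404 - 38t.
u ≥ 0 ⇒ t ≥ 0; v ≥ 0 ⇒ t ≤ 10. So t ∈ [0, 10]: 11 solutions.

11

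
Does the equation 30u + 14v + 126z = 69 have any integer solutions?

gcd(30, 14) = 2  (30 = 2×14 + 2, 14 = 7×2).
gcd(2, 126) = 2.
2 does not divide 69 (remainder 1), so no integer solutions.

no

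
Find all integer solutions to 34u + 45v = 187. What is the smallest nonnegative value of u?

gcd(45, 34) = 1  (45 = 1×34 + 11, 34 = 3×11 + 1, 11 = 11×1).
1 divides 187, so solutions exist.
Back-substituting, 34×(4) + 45×(-3) = 1.
Scale by 187/1 = 187: (u₀, v₀) = (748, -561).
General solution: u = 748 + 45t, v = -561 - 34t for integer t.
u ≥ 0: smallest is 748 mod 45 = 28 (at t = -16), with v = -17.

28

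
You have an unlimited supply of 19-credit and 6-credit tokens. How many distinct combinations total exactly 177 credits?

Need nonnegative integers with 19j + 6k = 177.
gcd(19, 6) = 1, and 19·(1) + 6·(-3) = 1.
So (j₀, k₀) = (177, -531); general j = 177 + 6t, k = -531 - 19t.
j ≥ 0 ⇒ t ≥ -29; k ≥ 0 ⇒ t ≤ -28. That's 2 values of t.

2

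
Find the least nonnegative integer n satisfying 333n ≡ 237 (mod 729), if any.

gcd(729, 333):
  729 = 2·333 + 63
  333 = 5·63 + 18
  63 = 3·18 + 9
  18 = 2·9
so gcd(729, 333) = 9.
9 does not divide 237, so the congruence has no solution.

no solution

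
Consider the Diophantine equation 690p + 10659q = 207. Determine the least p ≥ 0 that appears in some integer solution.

gcd(10659, 690):
  10659 = 15·690 + 309
  690 = 2·309 + 72
  309 = 4·72 + 21
  72 = 3·21 + 9
  21 = 2·9 + 3
  9 = 3·3
so gcd(10659, 690) = 3.
3 divides 207, so solutions exist.
Back-substitute for Bézout coefficients:
  3 = 21 - 2·9
  ... = 690·(-1035) + 10659·(67)
Scale by 207/3 = 69: (p₀, q₀) = (-71415, 4623).
General solution: p = -71415 + 3553t, q = 4623 - 230t for integer t.
p ≥ 0: smallest is -71415 mod 3553 = 3198 (at t = 21), with q = -207.

3198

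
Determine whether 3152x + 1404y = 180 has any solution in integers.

yes

gcd(3152, 1404) = 4  (3152 = 2×1404 + 344, 1404 = 4×344 + 28, 344 = 12×28 + 8, 28 = 3×8 + 4, 8 = 2×4).
4 divides 180, so integer solutions exist.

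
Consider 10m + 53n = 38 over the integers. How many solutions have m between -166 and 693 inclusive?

16

gcd(53, 10):
  53 = 5·10 + 3
  10 = 3·3 + 1
  3 = 3·1
so gcd(53, 10) = 1.
Back-substitute for Bézout coefficients:
  1 = 10 - 3·3
  ... = 10·(16) + 53·(-3)
Scale by 38: particular solution (608, -114); reduce m mod 53: (25, -4).
General solution: m = 25 + 53t, n = -4 - 10t for integer t.
-166 ≤ 25 + 53t ≤ 693 gives t ∈ [-3, 12], which is 16 values.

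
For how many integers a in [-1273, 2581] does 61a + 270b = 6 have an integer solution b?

14

gcd(270, 61) = 1.
By Bézout, 61×(31) + 270×(-7) = 1.
Particular solution: (186, -42).
General solution: a = 186 + 270t, b = -42 - 61t for integer t.
-1273 ≤ 186 + 270t ≤ 2581 gives t ∈ [-5, 8], which is 14 values.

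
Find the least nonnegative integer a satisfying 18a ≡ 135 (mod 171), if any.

gcd(171, 18):
  171 = 9×18 + 9
  18 = 2×9
so gcd(171, 18) = 9.
9 divides 135, so solutions exist.
Back-substitute for Bézout coefficients:
  9 = 171 - 9×18
  ... = 18×(-9) + 171×(1)
So 18×(-9) ≡ 9 (mod 171); multiply by 15: a ≡ -135 (mod 19).
Smallest nonnegative: a = -135 mod 19 = 17.

17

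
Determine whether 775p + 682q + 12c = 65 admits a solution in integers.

yes

gcd(775, 682) = 31  (775 = 1×682 + 93, 682 = 7×93 + 31, 93 = 3×31).
gcd(31, 12) = 1.
1 divides 65, so integer solutions exist.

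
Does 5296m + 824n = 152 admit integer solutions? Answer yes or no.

gcd(5296, 824) = 8.
8 divides 152, so integer solutions exist.

yes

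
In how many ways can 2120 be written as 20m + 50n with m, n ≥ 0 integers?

gcd(50, 20) = 10  (50 = 2·20 + 10, 20 = 2·10).
Back-substituting, 20·(-2) + 50·(1) = 10.
Scale by 212: one solution is (-424, 212). Reduce m mod 5: (1, 42).
General: m = 1 + 5t, n = 42 - 2t.
m ≥ 0 ⇒ t ≥ 0; n ≥ 0 ⇒ t ≤ 21. So t ∈ [0, 21]: 22 solutions.

22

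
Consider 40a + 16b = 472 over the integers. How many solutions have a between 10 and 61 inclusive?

gcd(40, 16) = 8  (40 = 2·16 + 8, 16 = 2·8).
Back-substituting, 40·(1) + 16·(-2) = 8.
Scale by 59: particular solution (59, -118); reduce a mod 2: (1, 27).
General solution: a = 1 + 2t, b = 27 - 5t for integer t.
10 ≤ 1 + 2t ≤ 61 gives t ∈ [5, 30], which is 26 values.

26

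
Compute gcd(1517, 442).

gcd(1517, 442):
  1517 = 3*442 + 191
  442 = 2*191 + 60
  191 = 3*60 + 11
  60 = 5*11 + 5
  11 = 2*5 + 1
  5 = 5*1
so gcd(1517, 442) = 1.

1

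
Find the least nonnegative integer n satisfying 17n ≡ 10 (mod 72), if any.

26

gcd(72, 17):
  72 = 4·17 + 4
  17 = 4·4 + 1
  4 = 4·1
so gcd(72, 17) = 1.
1 divides 10, so solutions exist.
Back-substitute for Bézout coefficients:
  1 = 17 - 4·4
  ... = 17·(17) + 72·(-4)
So 17·(17) ≡ 1 (mod 72); multiply by 10: n ≡ 170 (mod 72).
Smallest nonnegative: n = 170 mod 72 = 26.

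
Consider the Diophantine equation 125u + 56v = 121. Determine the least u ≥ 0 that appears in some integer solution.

gcd(125, 56):
  125 = 2*56 + 13
  56 = 4*13 + 4
  13 = 3*4 + 1
  4 = 4*1
so gcd(125, 56) = 1.
1 divides 121, so solutions exist.
Back-substitute for Bézout coefficients:
  1 = 13 - 3*4
  ... = 125*(13) + 56*(-29)
Scale by 121/1 = 121: (u₀, v₀) = (1573, -3509).
General solution: u = 1573 + 56t, v = -3509 - 125t for integer t.
u ≥ 0: smallest is 1573 mod 56 = 5 (at t = -28), with v = -9.

5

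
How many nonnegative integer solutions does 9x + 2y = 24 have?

gcd(9, 2):
  9 = 4·2 + 1
  2 = 2·1
so gcd(9, 2) = 1.
Back-substitute for Bézout coefficients:
  1 = 9 - 4·2
  ... = 9·(1) + 2·(-4)
Scale by 24: one solution is (24, -96). Reduce x mod 2: (0, 12).
General: x = 0 + 2t, y = 12 - 9t.
x ≥ 0 ⇒ t ≥ 0; y ≥ 0 ⇒ t ≤ 1. So t ∈ [0, 1]: 2 solutions.

2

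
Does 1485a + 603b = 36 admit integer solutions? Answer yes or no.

gcd(1485, 603) = 9.
9 divides 36, so integer solutions exist.

yes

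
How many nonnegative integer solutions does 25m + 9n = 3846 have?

17

gcd(25, 9) = 1.
By Bézout, 25×(4) + 9×(-11) = 1.
One solution: (3, 419).
General: m = 3 + 9t, n = 419 - 25t.
m ≥ 0 ⇒ t ≥ 0; n ≥ 0 ⇒ t ≤ 16. So t ∈ [0, 16]: 17 solutions.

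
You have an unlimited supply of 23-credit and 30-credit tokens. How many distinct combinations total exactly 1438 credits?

2

Need nonnegative integers with 23j + 30k = 1438.
gcd(23, 30) = 1, and 23·(-13) + 30·(10) = 1.
So (j₀, k₀) = (-18694, 14380); general j = -18694 + 30t, k = 14380 - 23t.
j ≥ 0 ⇒ t ≥ 624; k ≥ 0 ⇒ t ≤ 625. That's 2 values of t.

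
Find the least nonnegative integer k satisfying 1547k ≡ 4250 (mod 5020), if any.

gcd(5020, 1547) = 1.
1 divides 4250, so solutions exist.
By Bézout, 1547*(-1457) + 5020*(449) = 1.
So 1547*(-1457) ≡ 1 (mod 5020); multiply by 4250: k ≡ -6192250 (mod 5020).
Smallest nonnegative: k = -6192250 mod 5020 = 2430.

2430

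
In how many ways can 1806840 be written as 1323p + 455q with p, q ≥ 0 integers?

21

gcd(1323, 455) = 7  (1323 = 2·455 + 413, 455 = 1·413 + 42, 413 = 9·42 + 35, 42 = 1·35 + 7, 35 = 5·7).
Back-substituting, 1323·(-11) + 455·(32) = 7.
Scale by 258120: one solution is (-2839320, 8259840). Reduce p mod 65: (10, 3942).
General: p = 10 + 65t, q = 3942 - 189t.
p ≥ 0 ⇒ t ≥ 0; q ≥ 0 ⇒ t ≤ 20. So t ∈ [0, 20]: 21 solutions.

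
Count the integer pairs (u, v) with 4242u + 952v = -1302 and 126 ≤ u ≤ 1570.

22

gcd(4242, 952) = 14.
By Bézout, 4242·(11) + 952·(-49) = 14.
Particular solution: (65, -291).
General solution: u = 65 + 68t, v = -291 - 303t for integer t.
126 ≤ 65 + 68t ≤ 1570 gives t ∈ [1, 22], which is 22 values.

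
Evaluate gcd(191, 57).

gcd(191, 57):
  191 = 3×57 + 20
  57 = 2×20 + 17
  20 = 1×17 + 3
  17 = 5×3 + 2
  3 = 1×2 + 1
  2 = 2×1
so gcd(191, 57) = 1.

1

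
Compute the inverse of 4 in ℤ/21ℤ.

16

gcd(21, 4) = 1  (21 = 5*4 + 1, 4 = 4*1).
Back-substituting, 4*(-5) + 21*(1) = 1.
So 4*-5 ≡ 1 (mod 21), and -5 mod 21 = 16.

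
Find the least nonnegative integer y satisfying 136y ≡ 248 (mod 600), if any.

gcd(600, 136) = 8.
8 divides 248, so solutions exist.
By Bézout, 136·(-22) + 600·(5) = 8.
So 136·(-22) ≡ 8 (mod 600); multiply by 31: y ≡ -682 (mod 75).
Smallest nonnegative: y = -682 mod 75 = 68.

68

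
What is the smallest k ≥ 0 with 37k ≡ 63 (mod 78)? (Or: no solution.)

gcd(78, 37):
  78 = 2·37 + 4
  37 = 9·4 + 1
  4 = 4·1
so gcd(78, 37) = 1.
1 divides 63, so solutions exist.
Back-substitute for Bézout coefficients:
  1 = 37 - 9·4
  ... = 37·(19) + 78·(-9)
So 37·(19) ≡ 1 (mod 78); multiply by 63: k ≡ 1197 (mod 78).
Smallest nonnegative: k = 1197 mod 78 = 27.

27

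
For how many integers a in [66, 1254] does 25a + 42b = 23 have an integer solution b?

28

gcd(42, 25):
  42 = 1*25 + 17
  25 = 1*17 + 8
  17 = 2*8 + 1
  8 = 8*1
so gcd(42, 25) = 1.
Back-substitute for Bézout coefficients:
  1 = 17 - 2*8
  ... = 25*(-5) + 42*(3)
Scale by 23: particular solution (-115, 69); reduce a mod 42: (11, -6).
General solution: a = 11 + 42t, b = -6 - 25t for integer t.
66 ≤ 11 + 42t ≤ 1254 gives t ∈ [2, 29], which is 28 values.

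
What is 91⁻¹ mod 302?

gcd(302, 91) = 1  (302 = 3*91 + 29, 91 = 3*29 + 4, 29 = 7*4 + 1, 4 = 4*1).
Back-substituting, 91*(-73) + 302*(22) = 1.
So 91*-73 ≡ 1 (mod 302), and -73 mod 302 = 229.

229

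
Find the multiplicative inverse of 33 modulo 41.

gcd(41, 33) = 1  (41 = 1×33 + 8, 33 = 4×8 + 1, 8 = 8×1).
Back-substituting, 33×(5) + 41×(-4) = 1.
So 33×5 ≡ 1 (mod 41), and 5 mod 41 = 5.

5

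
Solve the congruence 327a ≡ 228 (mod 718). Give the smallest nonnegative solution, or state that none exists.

gcd(718, 327) = 1.
1 divides 228, so solutions exist.
By Bézout, 327·(-101) + 718·(46) = 1.
So 327·(-101) ≡ 1 (mod 718); multiply by 228: a ≡ -23028 (mod 718).
Smallest nonnegative: a = -23028 mod 718 = 666.

666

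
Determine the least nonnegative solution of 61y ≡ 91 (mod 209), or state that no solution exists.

gcd(209, 61) = 1.
1 divides 91, so solutions exist.
By Bézout, 61*(24) + 209*(-7) = 1.
So 61*(24) ≡ 1 (mod 209); multiply by 91: y ≡ 2184 (mod 209).
Smallest nonnegative: y = 2184 mod 209 = 94.

94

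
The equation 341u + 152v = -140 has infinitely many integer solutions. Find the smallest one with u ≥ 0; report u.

gcd(341, 152):
  341 = 2·152 + 37
  152 = 4·37 + 4
  37 = 9·4 + 1
  4 = 4·1
so gcd(341, 152) = 1.
1 divides -140, so solutions exist.
Back-substitute for Bézout coefficients:
  1 = 37 - 9·4
  ... = 341·(37) + 152·(-83)
Scale by -140/1 = -140: (u₀, v₀) = (-5180, 11620).
General solution: u = -5180 + 152t, v = 11620 - 341t for integer t.
u ≥ 0: smallest is -5180 mod 152 = 140 (at t = 35), with v = -315.

140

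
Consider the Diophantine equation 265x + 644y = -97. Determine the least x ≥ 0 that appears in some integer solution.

gcd(644, 265):
  644 = 2·265 + 114
  265 = 2·114 + 37
  114 = 3·37 + 3
  37 = 12·3 + 1
  3 = 3·1
so gcd(644, 265) = 1.
1 divides -97, so solutions exist.
Back-substitute for Bézout coefficients:
  1 = 37 - 12·3
  ... = 265·(209) + 644·(-86)
Scale by -97/1 = -97: (x₀, y₀) = (-20273, 8342).
General solution: x = -20273 + 644t, y = 8342 - 265t for integer t.
x ≥ 0: smallest is -20273 mod 644 = 335 (at t = 32), with y = -138.

335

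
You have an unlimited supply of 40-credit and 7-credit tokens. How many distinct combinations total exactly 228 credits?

Need nonnegative integers with 40j + 7k = 228.
gcd(40, 7) = 1, and 40·(3) + 7·(-17) = 1.
So (j₀, k₀) = (684, -3876); general j = 684 + 7t, k = -3876 - 40t.
j ≥ 0 ⇒ t ≥ -97; k ≥ 0 ⇒ t ≤ -97. That's 1 value of t.

1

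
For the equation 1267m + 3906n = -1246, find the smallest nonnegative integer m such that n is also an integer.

gcd(3906, 1267) = 7  (3906 = 3*1267 + 105, 1267 = 12*105 + 7, 105 = 15*7).
7 divides -1246, so solutions exist.
Back-substituting, 1267*(37) + 3906*(-12) = 7.
Scale by -1246/7 = -178: (m₀, n₀) = (-6586, 2136).
General solution: m = -6586 + 558t, n = 2136 - 181t for integer t.
m ≥ 0: smallest is -6586 mod 558 = 110 (at t = 12), with n = -36.

110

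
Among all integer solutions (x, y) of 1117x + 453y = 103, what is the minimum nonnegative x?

gcd(1117, 453) = 1  (1117 = 2*453 + 211, 453 = 2*211 + 31, 211 = 6*31 + 25, 31 = 1*25 + 6, 25 = 4*6 + 1, 6 = 6*1).
1 divides 103, so solutions exist.
Back-substituting, 1117*(73) + 453*(-180) = 1.
Scale by 103/1 = 103: (x₀, y₀) = (7519, -18540).
General solution: x = 7519 + 453t, y = -18540 - 1117t for integer t.
x ≥ 0: smallest is 7519 mod 453 = 271 (at t = -16), with y = -668.

271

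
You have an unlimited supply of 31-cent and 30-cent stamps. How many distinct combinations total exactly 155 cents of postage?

1

Need nonnegative integers with 31j + 30k = 155.
gcd(31, 30) = 1, and 31·(1) + 30·(-1) = 1.
So (j₀, k₀) = (155, -155); general j = 155 + 30t, k = -155 - 31t.
j ≥ 0 ⇒ t ≥ -5; k ≥ 0 ⇒ t ≤ -5. That's 1 value of t.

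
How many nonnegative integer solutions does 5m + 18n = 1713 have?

19

gcd(18, 5) = 1  (18 = 3×5 + 3, 5 = 1×3 + 2, 3 = 1×2 + 1, 2 = 2×1).
Back-substituting, 5×(-7) + 18×(2) = 1.
Scale by 1713: one solution is (-11991, 3426). Reduce m mod 18: (15, 91).
General: m = 15 + 18t, n = 91 - 5t.
m ≥ 0 ⇒ t ≥ 0; n ≥ 0 ⇒ t ≤ 18. So t ∈ [0, 18]: 19 solutions.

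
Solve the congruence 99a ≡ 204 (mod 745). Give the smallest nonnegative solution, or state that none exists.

431

gcd(745, 99):
  745 = 7·99 + 52
  99 = 1·52 + 47
  52 = 1·47 + 5
  47 = 9·5 + 2
  5 = 2·2 + 1
  2 = 2·1
so gcd(745, 99) = 1.
1 divides 204, so solutions exist.
Back-substitute for Bézout coefficients:
  1 = 5 - 2·2
  ... = 99·(-301) + 745·(40)
So 99·(-301) ≡ 1 (mod 745); multiply by 204: a ≡ -61404 (mod 745).
Smallest nonnegative: a = -61404 mod 745 = 431.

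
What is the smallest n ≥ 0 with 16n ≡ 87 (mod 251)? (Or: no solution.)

gcd(251, 16):
  251 = 15·16 + 11
  16 = 1·11 + 5
  11 = 2·5 + 1
  5 = 5·1
so gcd(251, 16) = 1.
1 divides 87, so solutions exist.
Back-substitute for Bézout coefficients:
  1 = 11 - 2·5
  ... = 16·(-47) + 251·(3)
So 16·(-47) ≡ 1 (mod 251); multiply by 87: n ≡ -4089 (mod 251).
Smallest nonnegative: n = -4089 mod 251 = 178.

178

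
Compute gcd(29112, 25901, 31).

1

gcd(29112, 25901) = 1  (29112 = 1×25901 + 3211, 25901 = 8×3211 + 213, 3211 = 15×213 + 16, 213 = 13×16 + 5, 16 = 3×5 + 1, 5 = 5×1).
gcd(1, 31) = 1.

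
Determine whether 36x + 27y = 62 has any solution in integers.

no

gcd(36, 27) = 9.
9 does not divide 62 (remainder 8), so no integer solutions.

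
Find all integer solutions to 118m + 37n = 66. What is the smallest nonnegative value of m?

gcd(118, 37) = 1.
1 divides 66, so solutions exist.
By Bézout, 118*(16) + 37*(-51) = 1.
Scale by 66/1 = 66: (m₀, n₀) = (1056, -3366).
General solution: m = 1056 + 37t, n = -3366 - 118t for integer t.
m ≥ 0: smallest is 1056 mod 37 = 20 (at t = -28), with n = -62.

20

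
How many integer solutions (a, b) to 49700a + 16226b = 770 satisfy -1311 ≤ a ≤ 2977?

gcd(49700, 16226):
  49700 = 3*16226 + 1022
  16226 = 15*1022 + 896
  1022 = 1*896 + 126
  896 = 7*126 + 14
  126 = 9*14
so gcd(49700, 16226) = 14.
Back-substitute for Bézout coefficients:
  14 = 896 - 7*126
  ... = 49700*(-127) + 16226*(389)
Scale by 55: particular solution (-6985, 21395); reduce a mod 1159: (1128, -3455).
General solution: a = 1128 + 1159t, b = -3455 - 3550t for integer t.
-1311 ≤ 1128 + 1159t ≤ 2977 gives t ∈ [-2, 1], which is 4 values.

4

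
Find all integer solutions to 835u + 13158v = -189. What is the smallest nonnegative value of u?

441

gcd(13158, 835) = 1  (13158 = 15×835 + 633, 835 = 1×633 + 202, 633 = 3×202 + 27, 202 = 7×27 + 13, 27 = 2×13 + 1, 13 = 13×1).
1 divides -189, so solutions exist.
Back-substituting, 835×(-977) + 13158×(62) = 1.
Scale by -189/1 = -189: (u₀, v₀) = (184653, -11718).
General solution: u = 184653 + 13158t, v = -11718 - 835t for integer t.
u ≥ 0: smallest is 184653 mod 13158 = 441 (at t = -14), with v = -28.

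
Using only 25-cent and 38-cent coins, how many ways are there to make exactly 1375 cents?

2

Need nonnegative integers with 25j + 38k = 1375.
gcd(25, 38) = 1, and 25·(-3) + 38·(2) = 1.
So (j₀, k₀) = (-4125, 2750); general j = -4125 + 38t, k = 2750 - 25t.
j ≥ 0 ⇒ t ≥ 109; k ≥ 0 ⇒ t ≤ 110. That's 2 values of t.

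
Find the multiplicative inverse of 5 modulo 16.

gcd(16, 5):
  16 = 3×5 + 1
  5 = 5×1
so gcd(16, 5) = 1.
Back-substitute for Bézout coefficients:
  1 = 16 - 3×5
  ... = 5×(-3) + 16×(1)
So 5×-3 ≡ 1 (mod 16), and -3 mod 16 = 13.

13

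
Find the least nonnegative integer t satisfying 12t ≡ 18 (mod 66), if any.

7

gcd(66, 12) = 6.
6 divides 18, so solutions exist.
By Bézout, 12×(-5) + 66×(1) = 6.
So 12×(-5) ≡ 6 (mod 66); multiply by 3: t ≡ -15 (mod 11).
Smallest nonnegative: t = -15 mod 11 = 7.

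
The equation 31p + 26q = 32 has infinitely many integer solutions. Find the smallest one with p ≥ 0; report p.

22

gcd(31, 26) = 1  (31 = 1·26 + 5, 26 = 5·5 + 1, 5 = 5·1).
1 divides 32, so solutions exist.
Back-substituting, 31·(-5) + 26·(6) = 1.
Scale by 32/1 = 32: (p₀, q₀) = (-160, 192).
General solution: p = -160 + 26t, q = 192 - 31t for integer t.
p ≥ 0: smallest is -160 mod 26 = 22 (at t = 7), with q = -25.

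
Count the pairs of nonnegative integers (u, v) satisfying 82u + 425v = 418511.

gcd(425, 82):
  425 = 5×82 + 15
  82 = 5×15 + 7
  15 = 2×7 + 1
  7 = 7×1
so gcd(425, 82) = 1.
Back-substitute for Bézout coefficients:
  1 = 15 - 2×7
  ... = 82×(-57) + 425×(11)
Scale by 418511: one solution is (-23855127, 4603621). Reduce u mod 425: (123, 961).
General: u = 123 + 425t, v = 961 - 82t.
u ≥ 0 ⇒ t ≥ 0; v ≥ 0 ⇒ t ≤ 11. So t ∈ [0, 11]: 12 solutions.

12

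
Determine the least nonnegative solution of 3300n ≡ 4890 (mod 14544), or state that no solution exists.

no solution

gcd(14544, 3300) = 12.
12 does not divide 4890, so the congruence has no solution.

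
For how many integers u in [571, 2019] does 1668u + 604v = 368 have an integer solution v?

gcd(1668, 604) = 4.
By Bézout, 1668×(-21) + 604×(58) = 4.
Particular solution: (31, -85).
General solution: u = 31 + 151t, v = -85 - 417t for integer t.
571 ≤ 31 + 151t ≤ 2019 gives t ∈ [4, 13], which is 10 values.

10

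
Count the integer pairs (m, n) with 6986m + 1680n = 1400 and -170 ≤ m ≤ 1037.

gcd(6986, 1680) = 14.
By Bézout, 6986×(19) + 1680×(-79) = 14.
Particular solution: (100, -415).
General solution: m = 100 + 120t, n = -415 - 499t for integer t.
-170 ≤ 100 + 120t ≤ 1037 gives t ∈ [-2, 7], which is 10 values.

10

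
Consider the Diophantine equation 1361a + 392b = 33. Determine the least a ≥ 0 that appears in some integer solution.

193

gcd(1361, 392) = 1  (1361 = 3·392 + 185, 392 = 2·185 + 22, 185 = 8·22 + 9, 22 = 2·9 + 4, 9 = 2·4 + 1, 4 = 4·1).
1 divides 33, so solutions exist.
Back-substituting, 1361·(89) + 392·(-309) = 1.
Scale by 33/1 = 33: (a₀, b₀) = (2937, -10197).
General solution: a = 2937 + 392t, b = -10197 - 1361t for integer t.
a ≥ 0: smallest is 2937 mod 392 = 193 (at t = -7), with b = -670.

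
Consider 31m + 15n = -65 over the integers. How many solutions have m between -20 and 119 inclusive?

10

gcd(31, 15):
  31 = 2·15 + 1
  15 = 15·1
so gcd(31, 15) = 1.
Back-substitute for Bézout coefficients:
  1 = 31 - 2·15
  ... = 31·(1) + 15·(-2)
Scale by -65: particular solution (-65, 130); reduce m mod 15: (10, -25).
General solution: m = 10 + 15t, n = -25 - 31t for integer t.
-20 ≤ 10 + 15t ≤ 119 gives t ∈ [-2, 7], which is 10 values.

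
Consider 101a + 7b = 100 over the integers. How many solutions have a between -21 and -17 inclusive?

gcd(101, 7) = 1.
By Bézout, 101·(-2) + 7·(29) = 1.
Particular solution: (3, -29).
General solution: a = 3 + 7t, b = -29 - 101t for integer t.
-21 ≤ 3 + 7t ≤ -17 gives t ∈ [-3, -3], which is 1 value.

1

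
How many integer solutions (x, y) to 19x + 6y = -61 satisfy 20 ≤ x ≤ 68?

8

gcd(19, 6) = 1  (19 = 3·6 + 1, 6 = 6·1).
Back-substituting, 19·(1) + 6·(-3) = 1.
Scale by -61: particular solution (-61, 183); reduce x mod 6: (5, -26).
General solution: x = 5 + 6t, y = -26 - 19t for integer t.
20 ≤ 5 + 6t ≤ 68 gives t ∈ [3, 10], which is 8 values.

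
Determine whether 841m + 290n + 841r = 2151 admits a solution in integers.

gcd(841, 290) = 29  (841 = 2·290 + 261, 290 = 1·261 + 29, 261 = 9·29).
gcd(29, 841) = 29.
29 does not divide 2151 (remainder 5), so no integer solutions.

no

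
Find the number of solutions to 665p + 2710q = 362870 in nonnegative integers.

gcd(2710, 665) = 5.
By Bézout, 665×(-163) + 2710×(40) = 5.
One solution: (130, 102).
General: p = 130 + 542t, q = 102 - 133t.
p ≥ 0 ⇒ t ≥ 0; q ≥ 0 ⇒ t ≤ 0. So t ∈ [0, 0]: 1 solution.

1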